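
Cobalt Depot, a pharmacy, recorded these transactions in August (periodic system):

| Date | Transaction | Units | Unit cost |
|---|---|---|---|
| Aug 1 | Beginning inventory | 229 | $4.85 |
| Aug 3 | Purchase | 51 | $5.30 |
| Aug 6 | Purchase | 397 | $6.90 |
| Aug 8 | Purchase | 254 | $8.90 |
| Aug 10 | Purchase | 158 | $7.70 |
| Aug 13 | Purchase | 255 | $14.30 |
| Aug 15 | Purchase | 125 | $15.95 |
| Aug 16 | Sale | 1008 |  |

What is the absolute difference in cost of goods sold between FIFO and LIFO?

$3,634.10

FIFO COGS: 229 @ $4.85 + 51 @ $5.30 + 397 @ $6.90 + 254 @ $8.90 + 77 @ $7.70 = $6,973.75
LIFO COGS: 125 @ $15.95 + 255 @ $14.30 + 158 @ $7.70 + 254 @ $8.90 + 216 @ $6.90 = $10,607.85
Difference = |$6,973.75 − $10,607.85| = $3,634.10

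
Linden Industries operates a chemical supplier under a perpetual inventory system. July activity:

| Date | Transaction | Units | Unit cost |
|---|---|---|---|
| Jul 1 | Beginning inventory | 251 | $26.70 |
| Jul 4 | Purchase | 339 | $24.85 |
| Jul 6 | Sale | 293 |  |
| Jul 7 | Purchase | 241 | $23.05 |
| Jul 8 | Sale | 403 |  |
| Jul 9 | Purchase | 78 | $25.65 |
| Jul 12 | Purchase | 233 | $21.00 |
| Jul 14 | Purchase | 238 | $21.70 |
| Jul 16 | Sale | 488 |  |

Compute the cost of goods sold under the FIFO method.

Jul 6, 293 sold [FIFO — oldest first]: 251 @ $26.70 + 42 @ $24.85 = $7,745.40
Jul 8, 403 sold [FIFO — oldest first]: 297 @ $24.85 + 106 @ $23.05 = $9,823.75
Jul 16, 488 sold [FIFO — oldest first]: 135 @ $23.05 + 78 @ $25.65 + 233 @ $21.00 + 42 @ $21.70 = $10,916.85
Total COGS = $7,745.40 + $9,823.75 + $10,916.85 = $28,486.00
Ending inventory: 196 @ $21.70 = $4,253.20

COGS = $28,486.00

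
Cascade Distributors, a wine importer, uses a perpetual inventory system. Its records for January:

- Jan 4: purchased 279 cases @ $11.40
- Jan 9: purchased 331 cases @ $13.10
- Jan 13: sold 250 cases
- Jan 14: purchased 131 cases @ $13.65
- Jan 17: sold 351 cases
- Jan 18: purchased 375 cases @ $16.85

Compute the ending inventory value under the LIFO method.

Ending inventory = $7,914.75

Jan 13, 250 sold [LIFO — newest first]: 250 @ $13.10 = $3,275.00
Jan 17, 351 sold [LIFO — newest first]: 131 @ $13.65 + 81 @ $13.10 + 139 @ $11.40 = $4,433.85
Total COGS = $3,275.00 + $4,433.85 = $7,708.85
Ending inventory: 140 @ $11.40 + 375 @ $16.85 = $7,914.75
Check: goods available $15,623.60 = COGS $7,708.85 + ending $7,914.75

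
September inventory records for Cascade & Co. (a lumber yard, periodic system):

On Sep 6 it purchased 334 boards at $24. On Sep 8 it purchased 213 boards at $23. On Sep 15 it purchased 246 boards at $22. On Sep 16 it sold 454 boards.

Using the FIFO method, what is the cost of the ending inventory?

Ending inventory = $7,551

Sep 16, 454 sold [FIFO — oldest first]: 334 @ $24 + 120 @ $23 = $10,776
Ending inventory: 93 @ $23 + 246 @ $22 = $7,551
Check: goods available $18,327 = COGS $10,776 + ending $7,551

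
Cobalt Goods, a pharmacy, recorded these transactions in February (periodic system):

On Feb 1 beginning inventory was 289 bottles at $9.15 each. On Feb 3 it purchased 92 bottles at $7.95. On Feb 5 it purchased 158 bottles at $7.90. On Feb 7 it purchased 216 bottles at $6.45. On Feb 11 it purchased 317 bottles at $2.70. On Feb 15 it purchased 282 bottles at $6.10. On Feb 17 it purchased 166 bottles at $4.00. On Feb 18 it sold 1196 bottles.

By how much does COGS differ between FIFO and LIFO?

$1,294.80

FIFO COGS: 289 @ $9.15 + 92 @ $7.95 + 158 @ $7.90 + 216 @ $6.45 + 317 @ $2.70 + 124 @ $6.10 = $7,629.45
LIFO COGS: 166 @ $4.00 + 282 @ $6.10 + 317 @ $2.70 + 216 @ $6.45 + 158 @ $7.90 + 57 @ $7.95 = $6,334.65
Difference = |$7,629.45 − $6,334.65| = $1,294.80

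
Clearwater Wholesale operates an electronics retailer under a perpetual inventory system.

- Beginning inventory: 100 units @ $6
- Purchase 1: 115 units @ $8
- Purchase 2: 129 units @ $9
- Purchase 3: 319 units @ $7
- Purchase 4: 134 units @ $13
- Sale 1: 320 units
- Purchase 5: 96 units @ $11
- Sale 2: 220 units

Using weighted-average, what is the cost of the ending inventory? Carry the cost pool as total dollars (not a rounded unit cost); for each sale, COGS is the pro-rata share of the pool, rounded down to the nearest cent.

After Beginning: 100 on hand, pool $600.00 (≈ $6.0000 each)
After Purchase 1: 215 on hand, pool $1,520.00 (≈ $7.0698 each)
After Purchase 2: 344 on hand, pool $2,681.00 (≈ $7.7936 each)
After Purchase 3: 663 on hand, pool $4,914.00 (≈ $7.4118 each)
After Purchase 4: 797 on hand, pool $6,656.00 (≈ $8.3513 each)
Sale 1, sell 320: 320/797 × $6,656.00 → $2,672.42
After Purchase 5: 573 on hand, pool $5,039.58 (≈ $8.7951 each)
Sale 2, sell 220: 220/573 × $5,039.58 → $1,934.91
Total COGS = $2,672.42 + $1,934.91 = $4,607.33
Ending inventory (cost pool remaining) = $3,104.67

Ending inventory = $3,104.67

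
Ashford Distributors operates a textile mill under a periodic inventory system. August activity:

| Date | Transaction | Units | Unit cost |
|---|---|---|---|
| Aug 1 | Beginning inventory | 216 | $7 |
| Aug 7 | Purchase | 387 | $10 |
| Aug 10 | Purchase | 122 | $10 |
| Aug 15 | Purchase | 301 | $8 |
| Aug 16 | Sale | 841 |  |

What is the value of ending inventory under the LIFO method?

Ending inventory = $1,295

Aug 16, 841 sold [LIFO — newest first]: 301 @ $8 + 122 @ $10 + 387 @ $10 + 31 @ $7 = $7,715
Ending inventory: 185 @ $7 = $1,295
Check: goods available $9,010 = COGS $7,715 + ending $1,295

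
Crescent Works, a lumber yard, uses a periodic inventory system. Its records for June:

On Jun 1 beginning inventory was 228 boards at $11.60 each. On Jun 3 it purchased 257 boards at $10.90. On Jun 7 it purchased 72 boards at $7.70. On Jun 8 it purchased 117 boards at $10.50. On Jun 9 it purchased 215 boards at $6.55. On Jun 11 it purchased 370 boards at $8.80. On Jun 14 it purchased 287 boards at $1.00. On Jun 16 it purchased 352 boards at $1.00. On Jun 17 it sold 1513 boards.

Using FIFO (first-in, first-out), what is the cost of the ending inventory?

Jun 17, 1513 sold [FIFO — oldest first]: 228 @ $11.60 + 257 @ $10.90 + 72 @ $7.70 + 117 @ $10.50 + 215 @ $6.55 + 370 @ $8.80 + 254 @ $1.00 = $12,147.25
Ending inventory: 33 @ $1.00 + 352 @ $1.00 = $385.00

Ending inventory = $385.00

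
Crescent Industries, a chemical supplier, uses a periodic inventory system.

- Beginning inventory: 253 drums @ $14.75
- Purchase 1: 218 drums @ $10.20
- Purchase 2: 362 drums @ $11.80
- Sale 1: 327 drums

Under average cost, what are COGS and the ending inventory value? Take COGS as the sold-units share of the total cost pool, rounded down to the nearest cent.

Sale 1, sell 327: 327/833 × $10,226.95 → $4,014.66
Ending inventory (cost pool remaining) = $6,212.29

COGS = $4,014.66; ending inventory = $6,212.29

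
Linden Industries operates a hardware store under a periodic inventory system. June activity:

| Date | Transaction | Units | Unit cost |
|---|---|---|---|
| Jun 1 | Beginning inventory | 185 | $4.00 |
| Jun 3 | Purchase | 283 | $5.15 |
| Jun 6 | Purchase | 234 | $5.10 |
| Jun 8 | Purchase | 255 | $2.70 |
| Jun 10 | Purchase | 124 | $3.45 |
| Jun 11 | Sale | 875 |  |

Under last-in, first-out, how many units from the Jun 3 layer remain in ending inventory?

21

Jun 11, 875 sold [LIFO — newest first]: 124 @ $3.45 + 255 @ $2.70 + 234 @ $5.10 + 262 @ $5.15 = $3,659.00
Ending inventory: 185 @ $4.00 + 21 @ $5.15 = $848.15
Check: goods available $4,507.15 = COGS $3,659.00 + ending $848.15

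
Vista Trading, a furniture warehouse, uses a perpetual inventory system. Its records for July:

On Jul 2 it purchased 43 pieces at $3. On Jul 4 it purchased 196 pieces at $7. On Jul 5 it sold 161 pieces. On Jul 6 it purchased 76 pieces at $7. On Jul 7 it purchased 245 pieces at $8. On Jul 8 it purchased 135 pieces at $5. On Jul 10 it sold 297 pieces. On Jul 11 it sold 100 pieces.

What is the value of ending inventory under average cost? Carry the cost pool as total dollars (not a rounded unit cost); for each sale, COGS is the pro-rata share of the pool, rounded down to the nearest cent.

Ending inventory = $938.19

After Jul 2: 43 on hand, pool $129.00 (≈ $3.0000 each)
After Jul 4: 239 on hand, pool $1,501.00 (≈ $6.2803 each)
Jul 5, sell 161: 161/239 × $1,501.00 → $1,011.13
After Jul 6: 154 on hand, pool $1,021.87 (≈ $6.6355 each)
After Jul 7: 399 on hand, pool $2,981.87 (≈ $7.4734 each)
After Jul 8: 534 on hand, pool $3,656.87 (≈ $6.8481 each)
Jul 10, sell 297: 297/534 × $3,656.87 → $2,033.87
Jul 11, sell 100: 100/237 × $1,623.00 → $684.81
Total COGS = $1,011.13 + $2,033.87 + $684.81 = $3,729.81
Ending inventory (cost pool remaining) = $938.19
Check: goods available $4,668.00 = COGS $3,729.81 + ending $938.19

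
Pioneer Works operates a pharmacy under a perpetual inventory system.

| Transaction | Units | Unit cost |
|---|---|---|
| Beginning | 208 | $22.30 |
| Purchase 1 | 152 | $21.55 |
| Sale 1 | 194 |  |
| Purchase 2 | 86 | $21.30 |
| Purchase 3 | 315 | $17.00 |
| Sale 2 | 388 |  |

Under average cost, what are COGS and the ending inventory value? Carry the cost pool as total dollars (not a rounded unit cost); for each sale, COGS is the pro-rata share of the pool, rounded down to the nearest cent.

After Beginning: 208 on hand, pool $4,638.40 (≈ $22.3000 each)
After Purchase 1: 360 on hand, pool $7,914.00 (≈ $21.9833 each)
Sale 1, sell 194: 194/360 × $7,914.00 → $4,264.76
After Purchase 2: 252 on hand, pool $5,481.04 (≈ $21.7502 each)
After Purchase 3: 567 on hand, pool $10,836.04 (≈ $19.1112 each)
Sale 2, sell 388: 388/567 × $10,836.04 → $7,415.13
Total COGS = $4,264.76 + $7,415.13 = $11,679.89
Ending inventory (cost pool remaining) = $3,420.91
Check: goods available $15,100.80 = COGS $11,679.89 + ending $3,420.91

COGS = $11,679.89; ending inventory = $3,420.91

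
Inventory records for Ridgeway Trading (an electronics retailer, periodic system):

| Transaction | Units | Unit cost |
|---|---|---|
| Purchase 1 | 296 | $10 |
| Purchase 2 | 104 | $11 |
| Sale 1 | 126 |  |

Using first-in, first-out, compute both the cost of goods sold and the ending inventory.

COGS = $1,260; ending inventory = $2,844

Sale 1 (126) [FIFO — oldest first]: 126 @ $10 = $1,260
Ending inventory: 170 @ $10 + 104 @ $11 = $2,844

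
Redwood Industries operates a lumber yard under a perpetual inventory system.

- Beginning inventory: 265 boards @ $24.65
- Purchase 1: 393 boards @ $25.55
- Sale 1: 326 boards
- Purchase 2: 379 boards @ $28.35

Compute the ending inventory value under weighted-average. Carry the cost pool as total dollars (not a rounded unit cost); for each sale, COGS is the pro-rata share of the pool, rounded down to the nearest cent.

Ending inventory = $19,106.92

After Beginning: 265 on hand, pool $6,532.25 (≈ $24.6500 each)
After Purchase 1: 658 on hand, pool $16,573.40 (≈ $25.1875 each)
Sale 1, sell 326: 326/658 × $16,573.40 → $8,211.13
After Purchase 2: 711 on hand, pool $19,106.92 (≈ $26.8733 each)
Ending inventory (cost pool remaining) = $19,106.92
Check: goods available $27,318.05 = COGS $8,211.13 + ending $19,106.92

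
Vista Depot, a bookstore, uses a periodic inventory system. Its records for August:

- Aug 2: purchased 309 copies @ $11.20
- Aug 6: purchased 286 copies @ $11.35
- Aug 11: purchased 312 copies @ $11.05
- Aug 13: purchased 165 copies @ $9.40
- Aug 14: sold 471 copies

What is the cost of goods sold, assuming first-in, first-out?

COGS = $5,299.50

Aug 14, 471 sold [FIFO — oldest first]: 309 @ $11.20 + 162 @ $11.35 = $5,299.50
Ending inventory: 124 @ $11.35 + 312 @ $11.05 + 165 @ $9.40 = $6,406.00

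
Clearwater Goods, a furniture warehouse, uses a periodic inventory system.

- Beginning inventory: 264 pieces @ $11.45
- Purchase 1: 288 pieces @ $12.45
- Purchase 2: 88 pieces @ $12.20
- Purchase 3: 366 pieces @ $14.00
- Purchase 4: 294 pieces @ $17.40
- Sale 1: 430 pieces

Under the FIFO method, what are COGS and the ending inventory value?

Sale 1 (430) [FIFO — oldest first]: 264 @ $11.45 + 166 @ $12.45 = $5,089.50
Ending inventory: 122 @ $12.45 + 88 @ $12.20 + 366 @ $14.00 + 294 @ $17.40 = $12,832.10

COGS = $5,089.50; ending inventory = $12,832.10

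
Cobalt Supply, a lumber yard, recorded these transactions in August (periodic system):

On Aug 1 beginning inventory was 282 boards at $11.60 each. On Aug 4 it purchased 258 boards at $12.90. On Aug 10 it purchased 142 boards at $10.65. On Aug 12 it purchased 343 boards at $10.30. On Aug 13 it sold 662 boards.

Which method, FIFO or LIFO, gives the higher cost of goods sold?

FIFO COGS: 282 @ $11.60 + 258 @ $12.90 + 122 @ $10.65 = $7,898.70
LIFO COGS: 343 @ $10.30 + 142 @ $10.65 + 177 @ $12.90 = $7,328.50

FIFO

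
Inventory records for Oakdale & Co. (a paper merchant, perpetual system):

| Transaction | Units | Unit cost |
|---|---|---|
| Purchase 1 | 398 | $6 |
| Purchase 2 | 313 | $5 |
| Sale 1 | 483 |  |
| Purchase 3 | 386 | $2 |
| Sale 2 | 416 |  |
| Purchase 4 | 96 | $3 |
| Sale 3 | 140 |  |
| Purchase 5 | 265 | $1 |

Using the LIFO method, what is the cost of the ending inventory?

Sale 1 (483) [LIFO — newest first]: 313 @ $5 + 170 @ $6 = $2,585
Sale 2 (416) [LIFO — newest first]: 386 @ $2 + 30 @ $6 = $952
Sale 3 (140) [LIFO — newest first]: 96 @ $3 + 44 @ $6 = $552
Total COGS = $2,585 + $952 + $552 = $4,089
Ending inventory: 154 @ $6 + 265 @ $1 = $1,189

Ending inventory = $1,189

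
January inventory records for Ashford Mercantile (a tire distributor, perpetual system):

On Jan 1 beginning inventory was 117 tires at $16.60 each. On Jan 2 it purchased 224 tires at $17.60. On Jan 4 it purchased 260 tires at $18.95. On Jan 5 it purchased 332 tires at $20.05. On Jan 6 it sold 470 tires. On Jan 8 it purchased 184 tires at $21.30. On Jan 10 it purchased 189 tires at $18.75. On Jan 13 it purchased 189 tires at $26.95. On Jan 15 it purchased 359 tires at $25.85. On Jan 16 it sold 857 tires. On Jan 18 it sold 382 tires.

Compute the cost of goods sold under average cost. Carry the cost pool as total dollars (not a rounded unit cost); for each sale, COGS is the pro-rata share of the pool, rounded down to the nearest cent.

COGS = $36,108.85

After Jan 1: 117 on hand, pool $1,942.20 (≈ $16.6000 each)
After Jan 2: 341 on hand, pool $5,884.60 (≈ $17.2569 each)
After Jan 4: 601 on hand, pool $10,811.60 (≈ $17.9894 each)
After Jan 5: 933 on hand, pool $17,468.20 (≈ $18.7226 each)
Jan 6, sell 470: 470/933 × $17,468.20 → $8,799.62
After Jan 8: 647 on hand, pool $12,587.78 (≈ $19.4556 each)
After Jan 10: 836 on hand, pool $16,131.53 (≈ $19.2961 each)
After Jan 13: 1025 on hand, pool $21,225.08 (≈ $20.7074 each)
After Jan 15: 1384 on hand, pool $30,505.23 (≈ $22.0414 each)
Jan 16, sell 857: 857/1384 × $30,505.23 → $18,889.43
Jan 18, sell 382: 382/527 × $11,615.80 → $8,419.80
Total COGS = $8,799.62 + $18,889.43 + $8,419.80 = $36,108.85
Ending inventory (cost pool remaining) = $3,196.00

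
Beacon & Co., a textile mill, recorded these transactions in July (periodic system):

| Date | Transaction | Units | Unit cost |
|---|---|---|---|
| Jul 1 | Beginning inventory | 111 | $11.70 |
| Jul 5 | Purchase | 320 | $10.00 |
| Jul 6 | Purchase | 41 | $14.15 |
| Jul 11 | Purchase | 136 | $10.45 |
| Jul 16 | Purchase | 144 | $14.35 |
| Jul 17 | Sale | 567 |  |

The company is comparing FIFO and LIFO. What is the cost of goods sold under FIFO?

FIFO COGS: 111 @ $11.70 + 320 @ $10.00 + 41 @ $14.15 + 95 @ $10.45 = $6,071.60
LIFO COGS: 144 @ $14.35 + 136 @ $10.45 + 41 @ $14.15 + 246 @ $10.00 = $6,527.75

COGS = $6,071.60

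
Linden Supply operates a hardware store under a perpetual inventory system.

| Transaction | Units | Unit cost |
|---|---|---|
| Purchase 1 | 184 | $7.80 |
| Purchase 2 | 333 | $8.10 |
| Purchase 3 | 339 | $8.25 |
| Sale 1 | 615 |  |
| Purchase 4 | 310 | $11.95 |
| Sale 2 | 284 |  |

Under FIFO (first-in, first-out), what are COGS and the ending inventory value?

COGS = $7,443.10; ending inventory = $3,190.65

Sale 1 (615) [FIFO — oldest first]: 184 @ $7.80 + 333 @ $8.10 + 98 @ $8.25 = $4,941.00
Sale 2 (284) [FIFO — oldest first]: 241 @ $8.25 + 43 @ $11.95 = $2,502.10
Total COGS = $4,941.00 + $2,502.10 = $7,443.10
Ending inventory: 267 @ $11.95 = $3,190.65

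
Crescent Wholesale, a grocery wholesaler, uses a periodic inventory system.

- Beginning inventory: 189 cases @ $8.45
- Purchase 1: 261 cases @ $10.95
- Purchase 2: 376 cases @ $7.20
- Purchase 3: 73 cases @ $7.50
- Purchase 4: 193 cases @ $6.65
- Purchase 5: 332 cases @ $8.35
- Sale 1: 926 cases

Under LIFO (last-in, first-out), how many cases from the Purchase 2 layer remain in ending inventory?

48

Sale 1 (926) [LIFO — newest first]: 332 @ $8.35 + 193 @ $6.65 + 73 @ $7.50 + 328 @ $7.20 = $6,964.75
Ending inventory: 189 @ $8.45 + 261 @ $10.95 + 48 @ $7.20 = $4,800.60
Check: goods available $11,765.35 = COGS $6,964.75 + ending $4,800.60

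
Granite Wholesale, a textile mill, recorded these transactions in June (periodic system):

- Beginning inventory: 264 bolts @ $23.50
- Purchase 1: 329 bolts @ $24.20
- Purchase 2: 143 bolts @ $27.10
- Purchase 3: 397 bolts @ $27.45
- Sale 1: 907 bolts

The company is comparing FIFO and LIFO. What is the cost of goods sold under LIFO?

FIFO COGS: 264 @ $23.50 + 329 @ $24.20 + 143 @ $27.10 + 171 @ $27.45 = $22,735.05
LIFO COGS: 397 @ $27.45 + 143 @ $27.10 + 329 @ $24.20 + 38 @ $23.50 = $23,627.75

COGS = $23,627.75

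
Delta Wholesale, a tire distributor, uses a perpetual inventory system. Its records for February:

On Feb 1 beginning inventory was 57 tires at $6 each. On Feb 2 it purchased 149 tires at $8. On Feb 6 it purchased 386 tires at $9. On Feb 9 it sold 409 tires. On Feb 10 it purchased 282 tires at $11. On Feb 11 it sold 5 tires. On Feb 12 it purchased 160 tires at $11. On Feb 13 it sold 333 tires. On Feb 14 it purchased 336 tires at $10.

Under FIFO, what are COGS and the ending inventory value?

Feb 9, 409 sold [FIFO — oldest first]: 57 @ $6 + 149 @ $8 + 203 @ $9 = $3,361
Feb 11, 5 sold [FIFO — oldest first]: 5 @ $9 = $45
Feb 13, 333 sold [FIFO — oldest first]: 178 @ $9 + 155 @ $11 = $3,307
Total COGS = $3,361 + $45 + $3,307 = $6,713
Ending inventory: 127 @ $11 + 160 @ $11 + 336 @ $10 = $6,517

COGS = $6,713; ending inventory = $6,517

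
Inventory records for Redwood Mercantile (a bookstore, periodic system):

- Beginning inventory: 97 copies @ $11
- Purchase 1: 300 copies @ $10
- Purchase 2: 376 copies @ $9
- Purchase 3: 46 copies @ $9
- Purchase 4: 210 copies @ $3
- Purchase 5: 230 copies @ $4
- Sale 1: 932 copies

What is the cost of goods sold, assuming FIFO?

COGS = $8,204

Sale 1 (932) [FIFO — oldest first]: 97 @ $11 + 300 @ $10 + 376 @ $9 + 46 @ $9 + 113 @ $3 = $8,204
Ending inventory: 97 @ $3 + 230 @ $4 = $1,211
Check: goods available $9,415 = COGS $8,204 + ending $1,211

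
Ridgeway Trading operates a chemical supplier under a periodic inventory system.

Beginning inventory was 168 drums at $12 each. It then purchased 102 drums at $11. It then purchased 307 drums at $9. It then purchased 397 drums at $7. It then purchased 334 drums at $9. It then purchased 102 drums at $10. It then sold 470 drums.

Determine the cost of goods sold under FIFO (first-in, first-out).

COGS = $4,938

Sale 1 (470) [FIFO — oldest first]: 168 @ $12 + 102 @ $11 + 200 @ $9 = $4,938
Ending inventory: 107 @ $9 + 397 @ $7 + 334 @ $9 + 102 @ $10 = $7,768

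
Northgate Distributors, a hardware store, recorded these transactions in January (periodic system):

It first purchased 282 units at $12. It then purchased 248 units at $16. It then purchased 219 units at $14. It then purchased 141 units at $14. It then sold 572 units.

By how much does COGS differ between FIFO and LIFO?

$492

FIFO COGS: 282 @ $12 + 248 @ $16 + 42 @ $14 = $7,940
LIFO COGS: 141 @ $14 + 219 @ $14 + 212 @ $16 = $8,432
Difference = |$7,940 − $8,432| = $492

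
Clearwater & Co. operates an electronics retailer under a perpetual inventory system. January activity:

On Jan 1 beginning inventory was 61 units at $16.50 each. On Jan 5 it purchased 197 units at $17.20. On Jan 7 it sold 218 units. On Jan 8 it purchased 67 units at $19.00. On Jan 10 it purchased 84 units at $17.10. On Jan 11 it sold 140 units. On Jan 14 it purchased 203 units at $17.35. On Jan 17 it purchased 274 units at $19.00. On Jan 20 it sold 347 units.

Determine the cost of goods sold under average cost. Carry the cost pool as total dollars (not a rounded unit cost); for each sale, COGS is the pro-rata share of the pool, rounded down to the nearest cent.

COGS = $12,529.97

After Jan 1: 61 on hand, pool $1,006.50 (≈ $16.5000 each)
After Jan 5: 258 on hand, pool $4,394.90 (≈ $17.0345 each)
Jan 7, sell 218: 218/258 × $4,394.90 → $3,713.52
After Jan 8: 107 on hand, pool $1,954.38 (≈ $18.2652 each)
After Jan 10: 191 on hand, pool $3,390.78 (≈ $17.7528 each)
Jan 11, sell 140: 140/191 × $3,390.78 → $2,485.38
After Jan 14: 254 on hand, pool $4,427.45 (≈ $17.4309 each)
After Jan 17: 528 on hand, pool $9,633.45 (≈ $18.2452 each)
Jan 20, sell 347: 347/528 × $9,633.45 → $6,331.07
Total COGS = $3,713.52 + $2,485.38 + $6,331.07 = $12,529.97
Ending inventory (cost pool remaining) = $3,302.38
Check: goods available $15,832.35 = COGS $12,529.97 + ending $3,302.38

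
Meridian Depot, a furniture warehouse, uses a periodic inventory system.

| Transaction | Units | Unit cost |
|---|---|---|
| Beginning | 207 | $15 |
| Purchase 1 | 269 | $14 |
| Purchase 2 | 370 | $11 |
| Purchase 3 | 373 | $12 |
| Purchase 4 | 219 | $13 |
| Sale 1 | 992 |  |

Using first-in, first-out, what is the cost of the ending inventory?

Ending inventory = $5,571

Sale 1 (992) [FIFO — oldest first]: 207 @ $15 + 269 @ $14 + 370 @ $11 + 146 @ $12 = $12,693
Ending inventory: 227 @ $12 + 219 @ $13 = $5,571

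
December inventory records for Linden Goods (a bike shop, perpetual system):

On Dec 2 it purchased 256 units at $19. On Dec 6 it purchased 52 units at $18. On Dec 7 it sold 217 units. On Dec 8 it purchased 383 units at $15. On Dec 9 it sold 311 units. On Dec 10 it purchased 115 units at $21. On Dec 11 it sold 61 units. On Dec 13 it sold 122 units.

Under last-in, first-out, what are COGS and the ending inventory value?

Dec 7, 217 sold [LIFO — newest first]: 52 @ $18 + 165 @ $19 = $4,071
Dec 9, 311 sold [LIFO — newest first]: 311 @ $15 = $4,665
Dec 11, 61 sold [LIFO — newest first]: 61 @ $21 = $1,281
Dec 13, 122 sold [LIFO — newest first]: 54 @ $21 + 68 @ $15 = $2,154
Total COGS = $4,071 + $4,665 + $1,281 + $2,154 = $12,171
Ending inventory: 91 @ $19 + 4 @ $15 = $1,789

COGS = $12,171; ending inventory = $1,789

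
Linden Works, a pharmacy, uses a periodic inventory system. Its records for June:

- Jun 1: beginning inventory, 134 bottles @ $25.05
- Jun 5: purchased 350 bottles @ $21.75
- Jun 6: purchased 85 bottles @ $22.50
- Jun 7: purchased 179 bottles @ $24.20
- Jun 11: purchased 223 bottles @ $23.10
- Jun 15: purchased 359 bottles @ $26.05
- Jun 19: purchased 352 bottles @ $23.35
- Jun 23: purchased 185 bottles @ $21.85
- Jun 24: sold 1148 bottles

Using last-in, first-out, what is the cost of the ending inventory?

Ending inventory = $16,511.70

Jun 24, 1148 sold [LIFO — newest first]: 185 @ $21.85 + 352 @ $23.35 + 359 @ $26.05 + 223 @ $23.10 + 29 @ $24.20 = $27,466.50
Ending inventory: 134 @ $25.05 + 350 @ $21.75 + 85 @ $22.50 + 150 @ $24.20 = $16,511.70
Check: goods available $43,978.20 = COGS $27,466.50 + ending $16,511.70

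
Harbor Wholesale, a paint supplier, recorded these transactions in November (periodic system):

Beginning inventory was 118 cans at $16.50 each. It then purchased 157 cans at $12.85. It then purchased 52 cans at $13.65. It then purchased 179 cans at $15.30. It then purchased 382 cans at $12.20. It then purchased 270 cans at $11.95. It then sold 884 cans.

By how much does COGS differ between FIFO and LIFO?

FIFO COGS: 118 @ $16.50 + 157 @ $12.85 + 52 @ $13.65 + 179 @ $15.30 + 378 @ $12.20 = $12,024.55
LIFO COGS: 270 @ $11.95 + 382 @ $12.20 + 179 @ $15.30 + 52 @ $13.65 + 1 @ $12.85 = $11,348.25
Difference = |$12,024.55 − $11,348.25| = $676.30

$676.30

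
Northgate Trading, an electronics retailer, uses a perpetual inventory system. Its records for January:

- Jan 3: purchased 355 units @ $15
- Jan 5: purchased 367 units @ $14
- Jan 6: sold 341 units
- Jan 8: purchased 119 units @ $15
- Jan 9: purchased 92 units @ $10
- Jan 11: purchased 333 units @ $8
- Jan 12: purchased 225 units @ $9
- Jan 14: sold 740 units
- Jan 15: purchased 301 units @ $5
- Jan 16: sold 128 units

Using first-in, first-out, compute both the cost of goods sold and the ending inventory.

Jan 6, 341 sold [FIFO — oldest first]: 341 @ $15 = $5,115
Jan 14, 740 sold [FIFO — oldest first]: 14 @ $15 + 367 @ $14 + 119 @ $15 + 92 @ $10 + 148 @ $8 = $9,237
Jan 16, 128 sold [FIFO — oldest first]: 128 @ $8 = $1,024
Total COGS = $5,115 + $9,237 + $1,024 = $15,376
Ending inventory: 57 @ $8 + 225 @ $9 + 301 @ $5 = $3,986

COGS = $15,376; ending inventory = $3,986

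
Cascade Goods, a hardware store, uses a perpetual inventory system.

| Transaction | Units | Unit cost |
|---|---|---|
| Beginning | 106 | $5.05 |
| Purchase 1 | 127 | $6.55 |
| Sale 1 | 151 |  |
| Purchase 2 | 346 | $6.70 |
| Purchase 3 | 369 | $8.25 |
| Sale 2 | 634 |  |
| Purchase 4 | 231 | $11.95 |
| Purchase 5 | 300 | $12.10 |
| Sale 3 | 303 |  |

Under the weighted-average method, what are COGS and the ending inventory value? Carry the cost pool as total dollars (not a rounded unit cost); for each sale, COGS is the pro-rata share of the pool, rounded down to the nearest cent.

COGS = $8,846.33; ending inventory = $4,273.72

After Beginning: 106 on hand, pool $535.30 (≈ $5.0500 each)
After Purchase 1: 233 on hand, pool $1,367.15 (≈ $5.8676 each)
Sale 1, sell 151: 151/233 × $1,367.15 → $886.00
After Purchase 2: 428 on hand, pool $2,799.35 (≈ $6.5405 each)
After Purchase 3: 797 on hand, pool $5,843.60 (≈ $7.3320 each)
Sale 2, sell 634: 634/797 × $5,843.60 → $4,648.48
After Purchase 4: 394 on hand, pool $3,955.57 (≈ $10.0395 each)
After Purchase 5: 694 on hand, pool $7,585.57 (≈ $10.9302 each)
Sale 3, sell 303: 303/694 × $7,585.57 → $3,311.85
Total COGS = $886.00 + $4,648.48 + $3,311.85 = $8,846.33
Ending inventory (cost pool remaining) = $4,273.72
Check: goods available $13,120.05 = COGS $8,846.33 + ending $4,273.72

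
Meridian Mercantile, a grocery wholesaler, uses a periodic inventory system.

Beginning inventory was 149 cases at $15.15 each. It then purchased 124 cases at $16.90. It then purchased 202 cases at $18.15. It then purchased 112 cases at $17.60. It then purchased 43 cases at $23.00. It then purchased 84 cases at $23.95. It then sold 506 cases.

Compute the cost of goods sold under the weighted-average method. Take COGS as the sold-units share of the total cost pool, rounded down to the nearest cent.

COGS = $9,206.68

Sale 1, sell 506: 506/714 × $12,991.25 → $9,206.68
Ending inventory (cost pool remaining) = $3,784.57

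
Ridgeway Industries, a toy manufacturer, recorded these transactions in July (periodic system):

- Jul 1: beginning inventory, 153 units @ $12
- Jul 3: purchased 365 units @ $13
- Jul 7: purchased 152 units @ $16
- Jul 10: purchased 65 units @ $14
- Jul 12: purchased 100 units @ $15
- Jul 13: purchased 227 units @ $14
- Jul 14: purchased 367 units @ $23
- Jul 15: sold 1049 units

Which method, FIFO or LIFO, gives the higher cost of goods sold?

FIFO COGS: 153 @ $12 + 365 @ $13 + 152 @ $16 + 65 @ $14 + 100 @ $15 + 214 @ $14 = $14,419
LIFO COGS: 367 @ $23 + 227 @ $14 + 100 @ $15 + 65 @ $14 + 152 @ $16 + 138 @ $13 = $18,255

LIFO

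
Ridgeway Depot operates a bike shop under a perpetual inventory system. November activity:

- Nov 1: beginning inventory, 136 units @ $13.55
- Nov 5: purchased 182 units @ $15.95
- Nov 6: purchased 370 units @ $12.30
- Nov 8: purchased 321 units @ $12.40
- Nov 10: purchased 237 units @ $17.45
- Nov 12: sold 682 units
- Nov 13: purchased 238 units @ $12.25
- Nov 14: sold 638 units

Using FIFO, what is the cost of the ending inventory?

Ending inventory = $2,009.00

Nov 12, 682 sold [FIFO — oldest first]: 136 @ $13.55 + 182 @ $15.95 + 364 @ $12.30 = $9,222.90
Nov 14, 638 sold [FIFO — oldest first]: 6 @ $12.30 + 321 @ $12.40 + 237 @ $17.45 + 74 @ $12.25 = $9,096.35
Total COGS = $9,222.90 + $9,096.35 = $18,319.25
Ending inventory: 164 @ $12.25 = $2,009.00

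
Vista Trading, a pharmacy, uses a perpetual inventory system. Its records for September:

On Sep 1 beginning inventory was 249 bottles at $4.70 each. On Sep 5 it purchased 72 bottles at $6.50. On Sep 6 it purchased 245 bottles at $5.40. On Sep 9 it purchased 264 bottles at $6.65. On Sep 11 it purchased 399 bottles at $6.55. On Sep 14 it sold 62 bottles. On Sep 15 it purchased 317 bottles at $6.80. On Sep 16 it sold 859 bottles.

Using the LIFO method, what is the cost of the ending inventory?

Sep 14, 62 sold [LIFO — newest first]: 62 @ $6.55 = $406.10
Sep 16, 859 sold [LIFO — newest first]: 317 @ $6.80 + 337 @ $6.55 + 205 @ $6.65 = $5,726.20
Total COGS = $406.10 + $5,726.20 = $6,132.30
Ending inventory: 249 @ $4.70 + 72 @ $6.50 + 245 @ $5.40 + 59 @ $6.65 = $3,353.65
Check: goods available $9,485.95 = COGS $6,132.30 + ending $3,353.65

Ending inventory = $3,353.65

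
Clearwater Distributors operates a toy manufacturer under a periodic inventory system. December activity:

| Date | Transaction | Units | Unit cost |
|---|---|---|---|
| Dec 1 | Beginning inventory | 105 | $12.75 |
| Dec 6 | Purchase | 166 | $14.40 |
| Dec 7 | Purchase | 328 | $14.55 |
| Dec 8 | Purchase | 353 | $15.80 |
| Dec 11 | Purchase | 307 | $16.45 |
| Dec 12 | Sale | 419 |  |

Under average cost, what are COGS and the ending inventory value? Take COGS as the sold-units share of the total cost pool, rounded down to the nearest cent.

COGS = $6,366.23; ending inventory = $12,762.87

Dec 12, sell 419: 419/1259 × $19,129.10 → $6,366.23
Ending inventory (cost pool remaining) = $12,762.87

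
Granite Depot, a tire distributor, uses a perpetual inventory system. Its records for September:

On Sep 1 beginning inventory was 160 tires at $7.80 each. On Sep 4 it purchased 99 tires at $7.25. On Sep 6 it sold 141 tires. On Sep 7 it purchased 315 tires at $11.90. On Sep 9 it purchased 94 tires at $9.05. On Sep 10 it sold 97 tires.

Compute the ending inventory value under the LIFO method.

Ending inventory = $4,633.20

Sep 6, 141 sold [LIFO — newest first]: 99 @ $7.25 + 42 @ $7.80 = $1,045.35
Sep 10, 97 sold [LIFO — newest first]: 94 @ $9.05 + 3 @ $11.90 = $886.40
Total COGS = $1,045.35 + $886.40 = $1,931.75
Ending inventory: 118 @ $7.80 + 312 @ $11.90 = $4,633.20
Check: goods available $6,564.95 = COGS $1,931.75 + ending $4,633.20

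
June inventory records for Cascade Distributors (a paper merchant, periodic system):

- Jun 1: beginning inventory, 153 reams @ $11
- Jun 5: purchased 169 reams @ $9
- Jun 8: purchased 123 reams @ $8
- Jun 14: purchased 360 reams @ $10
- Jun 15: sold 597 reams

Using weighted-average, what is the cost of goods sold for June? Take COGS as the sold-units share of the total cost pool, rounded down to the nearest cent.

COGS = $5,775.69

Jun 15, sell 597: 597/805 × $7,788.00 → $5,775.69
Ending inventory (cost pool remaining) = $2,012.31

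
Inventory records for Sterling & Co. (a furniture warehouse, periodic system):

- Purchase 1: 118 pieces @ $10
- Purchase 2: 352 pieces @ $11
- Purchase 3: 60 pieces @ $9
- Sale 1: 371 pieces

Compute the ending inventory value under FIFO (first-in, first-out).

Ending inventory = $1,629

Sale 1 (371) [FIFO — oldest first]: 118 @ $10 + 253 @ $11 = $3,963
Ending inventory: 99 @ $11 + 60 @ $9 = $1,629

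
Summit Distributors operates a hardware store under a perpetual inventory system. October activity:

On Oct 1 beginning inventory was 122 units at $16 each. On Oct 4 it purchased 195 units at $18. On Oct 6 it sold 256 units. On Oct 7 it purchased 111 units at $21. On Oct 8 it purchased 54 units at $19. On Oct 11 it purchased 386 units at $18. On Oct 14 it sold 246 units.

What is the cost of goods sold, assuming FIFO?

COGS = $9,179

Oct 6, 256 sold [FIFO — oldest first]: 122 @ $16 + 134 @ $18 = $4,364
Oct 14, 246 sold [FIFO — oldest first]: 61 @ $18 + 111 @ $21 + 54 @ $19 + 20 @ $18 = $4,815
Total COGS = $4,364 + $4,815 = $9,179
Ending inventory: 366 @ $18 = $6,588
Check: goods available $15,767 = COGS $9,179 + ending $6,588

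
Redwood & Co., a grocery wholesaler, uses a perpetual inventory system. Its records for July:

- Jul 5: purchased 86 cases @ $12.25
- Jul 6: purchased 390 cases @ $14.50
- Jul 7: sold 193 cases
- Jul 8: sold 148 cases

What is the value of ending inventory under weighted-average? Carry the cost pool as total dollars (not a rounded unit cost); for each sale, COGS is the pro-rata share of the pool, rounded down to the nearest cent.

Ending inventory = $1,902.63

After Jul 5: 86 on hand, pool $1,053.50 (≈ $12.2500 each)
After Jul 6: 476 on hand, pool $6,708.50 (≈ $14.0935 each)
Jul 7, sell 193: 193/476 × $6,708.50 → $2,720.04
Jul 8, sell 148: 148/283 × $3,988.46 → $2,085.83
Total COGS = $2,720.04 + $2,085.83 = $4,805.87
Ending inventory (cost pool remaining) = $1,902.63
Check: goods available $6,708.50 = COGS $4,805.87 + ending $1,902.63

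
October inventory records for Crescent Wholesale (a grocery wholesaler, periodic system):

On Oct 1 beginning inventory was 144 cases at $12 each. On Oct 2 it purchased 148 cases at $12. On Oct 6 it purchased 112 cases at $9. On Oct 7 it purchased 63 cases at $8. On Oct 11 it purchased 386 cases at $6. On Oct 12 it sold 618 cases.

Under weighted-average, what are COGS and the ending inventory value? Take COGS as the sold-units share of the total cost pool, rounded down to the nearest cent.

Oct 12, sell 618: 618/853 × $7,332.00 → $5,312.04
Ending inventory (cost pool remaining) = $2,019.96

COGS = $5,312.04; ending inventory = $2,019.96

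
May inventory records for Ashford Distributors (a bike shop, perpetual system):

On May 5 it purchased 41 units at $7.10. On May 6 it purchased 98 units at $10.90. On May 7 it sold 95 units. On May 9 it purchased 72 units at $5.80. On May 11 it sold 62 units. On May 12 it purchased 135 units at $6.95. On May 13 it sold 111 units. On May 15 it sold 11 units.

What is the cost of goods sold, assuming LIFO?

May 7, 95 sold [LIFO — newest first]: 95 @ $10.90 = $1,035.50
May 11, 62 sold [LIFO — newest first]: 62 @ $5.80 = $359.60
May 13, 111 sold [LIFO — newest first]: 111 @ $6.95 = $771.45
May 15, 11 sold [LIFO — newest first]: 11 @ $6.95 = $76.45
Total COGS = $1,035.50 + $359.60 + $771.45 + $76.45 = $2,243.00
Ending inventory: 41 @ $7.10 + 3 @ $10.90 + 10 @ $5.80 + 13 @ $6.95 = $472.15
Check: goods available $2,715.15 = COGS $2,243.00 + ending $472.15

COGS = $2,243.00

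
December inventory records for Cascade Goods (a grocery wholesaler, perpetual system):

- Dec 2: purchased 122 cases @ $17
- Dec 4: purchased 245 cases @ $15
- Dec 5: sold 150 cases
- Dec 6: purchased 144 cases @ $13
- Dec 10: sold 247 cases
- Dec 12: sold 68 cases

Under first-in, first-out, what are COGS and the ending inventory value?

Dec 5, 150 sold [FIFO — oldest first]: 122 @ $17 + 28 @ $15 = $2,494
Dec 10, 247 sold [FIFO — oldest first]: 217 @ $15 + 30 @ $13 = $3,645
Dec 12, 68 sold [FIFO — oldest first]: 68 @ $13 = $884
Total COGS = $2,494 + $3,645 + $884 = $7,023
Ending inventory: 46 @ $13 = $598

COGS = $7,023; ending inventory = $598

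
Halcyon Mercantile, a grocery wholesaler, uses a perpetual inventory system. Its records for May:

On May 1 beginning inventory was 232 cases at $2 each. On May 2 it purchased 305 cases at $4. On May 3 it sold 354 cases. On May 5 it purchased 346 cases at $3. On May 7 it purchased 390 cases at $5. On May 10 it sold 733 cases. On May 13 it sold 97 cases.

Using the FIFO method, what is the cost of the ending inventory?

Ending inventory = $445

May 3, 354 sold [FIFO — oldest first]: 232 @ $2 + 122 @ $4 = $952
May 10, 733 sold [FIFO — oldest first]: 183 @ $4 + 346 @ $3 + 204 @ $5 = $2,790
May 13, 97 sold [FIFO — oldest first]: 97 @ $5 = $485
Total COGS = $952 + $2,790 + $485 = $4,227
Ending inventory: 89 @ $5 = $445
Check: goods available $4,672 = COGS $4,227 + ending $445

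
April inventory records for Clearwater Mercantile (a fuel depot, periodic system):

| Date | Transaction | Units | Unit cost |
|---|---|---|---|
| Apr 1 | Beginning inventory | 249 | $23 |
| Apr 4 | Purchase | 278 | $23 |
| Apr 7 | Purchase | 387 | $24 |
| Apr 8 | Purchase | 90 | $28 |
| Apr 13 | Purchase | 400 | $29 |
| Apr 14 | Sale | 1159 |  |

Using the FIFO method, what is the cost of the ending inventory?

Apr 14, 1159 sold [FIFO — oldest first]: 249 @ $23 + 278 @ $23 + 387 @ $24 + 90 @ $28 + 155 @ $29 = $28,424
Ending inventory: 245 @ $29 = $7,105

Ending inventory = $7,105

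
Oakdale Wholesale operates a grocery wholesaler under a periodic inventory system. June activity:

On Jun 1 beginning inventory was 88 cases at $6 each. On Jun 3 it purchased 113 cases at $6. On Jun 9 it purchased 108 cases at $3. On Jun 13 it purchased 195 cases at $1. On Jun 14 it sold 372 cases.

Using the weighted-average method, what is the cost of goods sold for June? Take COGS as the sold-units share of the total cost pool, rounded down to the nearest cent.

COGS = $1,273.21

Jun 14, sell 372: 372/504 × $1,725.00 → $1,273.21
Ending inventory (cost pool remaining) = $451.79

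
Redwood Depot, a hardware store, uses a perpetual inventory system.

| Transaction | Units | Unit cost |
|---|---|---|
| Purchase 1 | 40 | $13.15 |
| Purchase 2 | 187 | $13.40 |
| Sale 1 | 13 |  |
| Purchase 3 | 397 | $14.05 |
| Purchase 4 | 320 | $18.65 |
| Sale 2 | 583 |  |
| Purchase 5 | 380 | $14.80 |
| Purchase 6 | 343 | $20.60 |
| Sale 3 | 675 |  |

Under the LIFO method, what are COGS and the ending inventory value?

COGS = $21,816.75; ending inventory = $5,450.70

Sale 1 (13) [LIFO — newest first]: 13 @ $13.40 = $174.20
Sale 2 (583) [LIFO — newest first]: 320 @ $18.65 + 263 @ $14.05 = $9,663.15
Sale 3 (675) [LIFO — newest first]: 343 @ $20.60 + 332 @ $14.80 = $11,979.40
Total COGS = $174.20 + $9,663.15 + $11,979.40 = $21,816.75
Ending inventory: 40 @ $13.15 + 174 @ $13.40 + 134 @ $14.05 + 48 @ $14.80 = $5,450.70
Check: goods available $27,267.45 = COGS $21,816.75 + ending $5,450.70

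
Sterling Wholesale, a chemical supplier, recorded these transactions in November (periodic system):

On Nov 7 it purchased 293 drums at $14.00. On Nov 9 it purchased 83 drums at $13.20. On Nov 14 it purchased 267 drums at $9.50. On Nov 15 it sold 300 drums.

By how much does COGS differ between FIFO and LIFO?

$1,222.30

FIFO COGS: 293 @ $14.00 + 7 @ $13.20 = $4,194.40
LIFO COGS: 267 @ $9.50 + 33 @ $13.20 = $2,972.10
Difference = |$4,194.40 − $2,972.10| = $1,222.30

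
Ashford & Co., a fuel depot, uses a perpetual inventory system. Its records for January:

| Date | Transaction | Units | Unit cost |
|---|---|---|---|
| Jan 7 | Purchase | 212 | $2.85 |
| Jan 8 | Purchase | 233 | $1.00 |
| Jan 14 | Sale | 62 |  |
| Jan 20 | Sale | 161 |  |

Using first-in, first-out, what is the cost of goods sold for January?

COGS = $615.20

Jan 14, 62 sold [FIFO — oldest first]: 62 @ $2.85 = $176.70
Jan 20, 161 sold [FIFO — oldest first]: 150 @ $2.85 + 11 @ $1.00 = $438.50
Total COGS = $176.70 + $438.50 = $615.20
Ending inventory: 222 @ $1.00 = $222.00
Check: goods available $837.20 = COGS $615.20 + ending $222.00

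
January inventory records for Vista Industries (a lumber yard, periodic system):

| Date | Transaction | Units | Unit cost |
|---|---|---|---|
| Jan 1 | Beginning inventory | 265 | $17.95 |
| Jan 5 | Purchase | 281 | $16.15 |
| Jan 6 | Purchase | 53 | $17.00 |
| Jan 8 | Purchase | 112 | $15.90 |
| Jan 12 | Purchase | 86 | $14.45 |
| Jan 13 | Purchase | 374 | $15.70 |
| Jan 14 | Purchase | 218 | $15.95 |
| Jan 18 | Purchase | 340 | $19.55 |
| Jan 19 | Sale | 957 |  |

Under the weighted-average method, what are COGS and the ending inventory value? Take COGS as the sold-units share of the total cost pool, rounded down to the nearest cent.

COGS = $16,170.64; ending inventory = $13,044.66

Jan 19, sell 957: 957/1729 × $29,215.30 → $16,170.64
Ending inventory (cost pool remaining) = $13,044.66
Check: goods available $29,215.30 = COGS $16,170.64 + ending $13,044.66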